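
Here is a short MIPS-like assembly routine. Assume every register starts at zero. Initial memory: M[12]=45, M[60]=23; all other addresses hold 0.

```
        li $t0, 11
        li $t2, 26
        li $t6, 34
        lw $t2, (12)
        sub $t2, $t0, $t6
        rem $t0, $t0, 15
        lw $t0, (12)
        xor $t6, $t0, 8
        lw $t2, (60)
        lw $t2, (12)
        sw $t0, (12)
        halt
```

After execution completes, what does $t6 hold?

37

after li $t0, 11: $t0=11
after li $t2, 26: $t2=26
after li $t6, 34: $t6=34
after lw $t2, (12): $t2=M[12]=45
after sub $t2, $t0, $t6: $t2=11-34=-23
after rem $t0, $t0, 15: $t0=11%15=11
after lw $t0, (12): $t0=M[12]=45
after xor $t6, $t0, 8: $t6=45^8=37
after lw $t2, (60): $t2=M[60]=23
after lw $t2, (12): $t2=M[12]=45
sw $t0, (12) → M[12]=45
halt.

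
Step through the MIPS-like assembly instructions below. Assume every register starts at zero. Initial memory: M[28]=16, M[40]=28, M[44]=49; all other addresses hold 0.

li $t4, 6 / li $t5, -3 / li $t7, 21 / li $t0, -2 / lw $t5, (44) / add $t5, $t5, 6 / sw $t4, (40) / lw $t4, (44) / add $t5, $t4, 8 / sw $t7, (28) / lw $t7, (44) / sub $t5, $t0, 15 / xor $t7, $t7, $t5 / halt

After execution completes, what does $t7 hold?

-34

li $t4, 6 → $t4=6
li $t5, -3 → $t5=-3
li $t7, 21 → $t7=21
li $t0, -2 → $t0=-2
lw $t5, (44) → $t5=M[44]=49
add $t5, $t5, 6 → $t5=49+6=55
sw $t4, (40) → M[40]=6
lw $t4, (44) → $t4=M[44]=49
add $t5, $t4, 8 → $t5=49+8=57
sw $t7, (28) → M[28]=21
lw $t7, (44) → $t7=M[44]=49
sub $t5, $t0, 15 → $t5=(-2)-15=-17
xor $t7, $t7, $t5 → $t7=49^(-17)=-34
halt.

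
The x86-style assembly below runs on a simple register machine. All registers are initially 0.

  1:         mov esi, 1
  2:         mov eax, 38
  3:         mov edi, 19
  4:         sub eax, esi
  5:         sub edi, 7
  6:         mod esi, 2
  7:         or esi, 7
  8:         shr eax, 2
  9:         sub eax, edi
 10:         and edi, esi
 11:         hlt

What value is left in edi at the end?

esi=1
eax=38
edi=19
eax=38-1=37
edi=19-7=12
esi=1%2=1
esi=1|7=7
eax=37>>2=9
eax=9-12=-3
edi=12&7=4
halt.

4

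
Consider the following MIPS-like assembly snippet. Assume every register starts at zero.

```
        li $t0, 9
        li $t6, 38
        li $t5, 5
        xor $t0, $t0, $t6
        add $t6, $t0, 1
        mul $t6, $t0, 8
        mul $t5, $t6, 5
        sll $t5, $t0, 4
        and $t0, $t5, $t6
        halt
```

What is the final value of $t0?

112

after li $t0, 9: $t0=9
after li $t6, 38: $t6=38
after li $t5, 5: $t5=5
after xor $t0, $t0, $t6: $t0=9^38=47
after add $t6, $t0, 1: $t6=47+1=48
after mul $t6, $t0, 8: $t6=47*8=376
after mul $t5, $t6, 5: $t5=376*5=1880
after sll $t5, $t0, 4: $t5=47<<4=752
after and $t0, $t5, $t6: $t0=752&376=112
halt.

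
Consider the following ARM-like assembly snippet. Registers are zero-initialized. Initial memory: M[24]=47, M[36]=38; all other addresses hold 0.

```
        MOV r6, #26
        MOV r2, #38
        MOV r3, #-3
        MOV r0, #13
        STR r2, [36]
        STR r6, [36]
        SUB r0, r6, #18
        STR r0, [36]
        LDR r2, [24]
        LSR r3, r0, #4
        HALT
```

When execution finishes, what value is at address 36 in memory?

r6=26
r2=38
r3=-3
r0=13
STR r2, [36] → M[36]=38
STR r6, [36] → M[36]=26
r0=26-18=8
STR r0, [36] → M[36]=8
r2=M[24]=47
r3=8>>4=0
halt.

8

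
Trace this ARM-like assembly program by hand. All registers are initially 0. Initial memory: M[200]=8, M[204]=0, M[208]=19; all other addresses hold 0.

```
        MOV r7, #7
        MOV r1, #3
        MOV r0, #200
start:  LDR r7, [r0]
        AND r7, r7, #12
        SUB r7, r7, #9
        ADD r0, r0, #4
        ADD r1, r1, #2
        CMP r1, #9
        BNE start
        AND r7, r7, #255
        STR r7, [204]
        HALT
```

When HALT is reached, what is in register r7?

247

r7=7
r1=3
r0=200
r7=M[200]=8
r7=8&12=8
r7=8-9=-1
r0=200+4=204
r1=3+2=5
CMP r1, #9  (cmp 5,9)
BNE start: taken
r7=M[204]=0
r7=0&12=0
r7=0-9=-9
r0=204+4=208
r1=5+2=7
CMP r1, #9  (cmp 7,9)
BNE start: taken
r7=M[208]=19
r7=19&12=0
r7=0-9=-9
r0=208+4=212
r1=7+2=9
CMP r1, #9  (cmp 9,9)
BNE start: not taken
r7=(-9)&255=247
STR r7, [204] → M[204]=247
halt.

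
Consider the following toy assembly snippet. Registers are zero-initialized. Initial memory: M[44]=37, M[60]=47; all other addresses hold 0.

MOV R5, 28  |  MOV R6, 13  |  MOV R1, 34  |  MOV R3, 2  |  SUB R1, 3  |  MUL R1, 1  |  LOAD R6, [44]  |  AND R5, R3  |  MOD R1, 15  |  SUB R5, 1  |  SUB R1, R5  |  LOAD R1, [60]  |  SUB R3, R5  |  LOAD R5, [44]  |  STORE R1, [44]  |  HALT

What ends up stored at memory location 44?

47

R5=28
R6=13
R1=34
R3=2
R1=34-3=31
R1=31*1=31
R6=M[44]=37
R5=28&2=0
R1=31%15=1
R5=0-1=-1
R1=1-(-1)=2
R1=M[60]=47
R3=2-(-1)=3
R5=M[44]=37
STORE R1, [44] → M[44]=47
halt.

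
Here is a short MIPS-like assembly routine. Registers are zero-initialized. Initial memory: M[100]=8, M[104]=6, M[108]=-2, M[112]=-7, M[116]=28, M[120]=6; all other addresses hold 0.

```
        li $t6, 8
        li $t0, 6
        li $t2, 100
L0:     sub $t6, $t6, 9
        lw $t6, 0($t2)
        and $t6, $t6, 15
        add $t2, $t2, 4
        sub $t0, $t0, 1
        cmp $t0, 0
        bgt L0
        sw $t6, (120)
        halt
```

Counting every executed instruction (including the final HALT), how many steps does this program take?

47

$t6=8
$t0=6
$t2=100
$t6=8-9=-1
$t6=M[100]=8
$t6=8&15=8
$t2=100+4=104
$t0=6-1=5
cmp $t0, 0  (cmp 5,0)
bgt L0: taken
$t6=8-9=-1
$t6=M[104]=6
$t6=6&15=6
$t2=104+4=108
$t0=5-1=4
cmp $t0, 0  (cmp 4,0)
bgt L0: taken
$t6=6-9=-3
$t6=M[108]=-2
$t6=(-2)&15=14
$t2=108+4=112
$t0=4-1=3
cmp $t0, 0  (cmp 3,0)
bgt L0: taken
$t6=14-9=5
$t6=M[112]=-7
$t6=(-7)&15=9
$t2=112+4=116
$t0=3-1=2
cmp $t0, 0  (cmp 2,0)
bgt L0: taken
$t6=9-9=0
$t6=M[116]=28
$t6=28&15=12
$t2=116+4=120
$t0=2-1=1
cmp $t0, 0  (cmp 1,0)
bgt L0: taken
$t6=12-9=3
$t6=M[120]=6
$t6=6&15=6
$t2=120+4=124
$t0=1-1=0
cmp $t0, 0  (cmp 0,0)
bgt L0: not taken
sw $t6, (120) → M[120]=6
halt.
Total executed instructions: 47.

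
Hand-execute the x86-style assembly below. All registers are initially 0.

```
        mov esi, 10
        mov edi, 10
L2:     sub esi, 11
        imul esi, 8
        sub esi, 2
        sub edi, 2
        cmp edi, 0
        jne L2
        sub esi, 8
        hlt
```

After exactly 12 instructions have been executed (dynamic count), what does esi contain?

-170

esi=10
edi=10
esi=10-11=-1
esi=(-1)*8=-8
esi=(-8)-2=-10
edi=10-2=8
cmp edi, 0  (cmp 8,0)
jne L2: taken
esi=(-10)-11=-21
esi=(-21)*8=-168
esi=(-168)-2=-170
edi=8-2=6
After step 12: esi = -170.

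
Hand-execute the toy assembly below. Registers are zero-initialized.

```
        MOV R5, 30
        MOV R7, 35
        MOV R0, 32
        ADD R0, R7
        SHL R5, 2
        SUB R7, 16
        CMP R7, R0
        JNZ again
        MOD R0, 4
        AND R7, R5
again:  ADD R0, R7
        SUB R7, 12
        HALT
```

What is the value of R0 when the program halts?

after MOV R5, 30: R5=30
after MOV R7, 35: R7=35
after MOV R0, 32: R0=32
after ADD R0, R7: R0=32+35=67
after SHL R5, 2: R5=30<<2=120
after SUB R7, 16: R7=35-16=19
CMP R7, R0  (cmp 19,67)
JNZ again: taken
after ADD R0, R7: R0=67+19=86
after SUB R7, 12: R7=19-12=7
halt.

86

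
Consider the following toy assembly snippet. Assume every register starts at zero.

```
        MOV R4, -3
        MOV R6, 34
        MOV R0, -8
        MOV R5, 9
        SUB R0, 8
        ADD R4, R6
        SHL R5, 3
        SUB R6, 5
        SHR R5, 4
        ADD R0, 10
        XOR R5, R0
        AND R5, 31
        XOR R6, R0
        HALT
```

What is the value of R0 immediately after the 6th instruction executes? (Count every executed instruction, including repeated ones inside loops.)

R4=-3
R6=34
R0=-8
R5=9
R0=(-8)-8=-16
R4=(-3)+34=31
After step 6: R0 = -16.

-16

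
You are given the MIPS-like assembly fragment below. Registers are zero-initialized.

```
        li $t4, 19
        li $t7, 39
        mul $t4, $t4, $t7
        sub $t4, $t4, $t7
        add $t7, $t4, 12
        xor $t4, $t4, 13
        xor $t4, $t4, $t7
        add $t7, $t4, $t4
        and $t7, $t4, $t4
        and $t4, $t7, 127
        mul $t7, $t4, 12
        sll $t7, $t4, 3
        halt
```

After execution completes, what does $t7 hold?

$t4=19
$t7=39
$t4=19*39=741
$t4=741-39=702
$t7=702+12=714
$t4=702^13=691
$t4=691^714=121
$t7=121+121=242
$t7=121&121=121
$t4=121&127=121
$t7=121*12=1452
$t7=121<<3=968
halt.

968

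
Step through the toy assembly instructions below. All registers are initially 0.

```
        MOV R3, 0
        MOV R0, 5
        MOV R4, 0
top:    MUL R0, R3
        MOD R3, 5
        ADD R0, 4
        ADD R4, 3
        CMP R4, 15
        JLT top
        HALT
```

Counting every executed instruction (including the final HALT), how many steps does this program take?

34

after MOV R3, 0: R3=0
after MOV R0, 5: R0=5
after MOV R4, 0: R4=0
after MUL R0, R3: R0=5*0=0
after MOD R3, 5: R3=0%5=0
after ADD R0, 4: R0=0+4=4
after ADD R4, 3: R4=0+3=3
CMP R4, 15  (cmp 3,15)
JLT top: taken
after MUL R0, R3: R0=4*0=0
after MOD R3, 5: R3=0%5=0
after ADD R0, 4: R0=0+4=4
after ADD R4, 3: R4=3+3=6
CMP R4, 15  (cmp 6,15)
JLT top: taken
after MUL R0, R3: R0=4*0=0
after MOD R3, 5: R3=0%5=0
after ADD R0, 4: R0=0+4=4
after ADD R4, 3: R4=6+3=9
CMP R4, 15  (cmp 9,15)
JLT top: taken
after MUL R0, R3: R0=4*0=0
after MOD R3, 5: R3=0%5=0
after ADD R0, 4: R0=0+4=4
after ADD R4, 3: R4=9+3=12
CMP R4, 15  (cmp 12,15)
JLT top: taken
after MUL R0, R3: R0=4*0=0
after MOD R3, 5: R3=0%5=0
after ADD R0, 4: R0=0+4=4
after ADD R4, 3: R4=12+3=15
CMP R4, 15  (cmp 15,15)
JLT top: not taken
halt.
Total executed instructions: 34.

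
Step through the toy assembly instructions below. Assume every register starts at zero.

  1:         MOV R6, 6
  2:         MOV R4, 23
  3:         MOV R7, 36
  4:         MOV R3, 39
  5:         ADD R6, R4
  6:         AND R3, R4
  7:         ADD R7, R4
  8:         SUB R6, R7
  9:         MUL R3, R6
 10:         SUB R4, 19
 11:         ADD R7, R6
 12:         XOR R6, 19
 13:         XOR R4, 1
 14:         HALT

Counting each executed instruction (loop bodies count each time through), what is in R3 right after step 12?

-210

MOV R6, 6 → R6=6
MOV R4, 23 → R4=23
MOV R7, 36 → R7=36
MOV R3, 39 → R3=39
ADD R6, R4 → R6=6+23=29
AND R3, R4 → R3=39&23=7
ADD R7, R4 → R7=36+23=59
SUB R6, R7 → R6=29-59=-30
MUL R3, R6 → R3=7*(-30)=-210
SUB R4, 19 → R4=23-19=4
ADD R7, R6 → R7=59+(-30)=29
XOR R6, 19 → R6=(-30)^19=-15
After step 12: R3 = -210.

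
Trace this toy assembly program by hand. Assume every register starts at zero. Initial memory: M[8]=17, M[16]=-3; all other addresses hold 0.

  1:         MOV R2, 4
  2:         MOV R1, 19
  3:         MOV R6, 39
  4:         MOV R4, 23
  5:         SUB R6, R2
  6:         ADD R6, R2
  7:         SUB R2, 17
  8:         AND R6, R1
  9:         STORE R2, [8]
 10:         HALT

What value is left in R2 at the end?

-13

after MOV R2, 4: R2=4
after MOV R1, 19: R1=19
after MOV R6, 39: R6=39
after MOV R4, 23: R4=23
after SUB R6, R2: R6=39-4=35
after ADD R6, R2: R6=35+4=39
after SUB R2, 17: R2=4-17=-13
after AND R6, R1: R6=39&19=3
STORE R2, [8] → M[8]=-13
halt.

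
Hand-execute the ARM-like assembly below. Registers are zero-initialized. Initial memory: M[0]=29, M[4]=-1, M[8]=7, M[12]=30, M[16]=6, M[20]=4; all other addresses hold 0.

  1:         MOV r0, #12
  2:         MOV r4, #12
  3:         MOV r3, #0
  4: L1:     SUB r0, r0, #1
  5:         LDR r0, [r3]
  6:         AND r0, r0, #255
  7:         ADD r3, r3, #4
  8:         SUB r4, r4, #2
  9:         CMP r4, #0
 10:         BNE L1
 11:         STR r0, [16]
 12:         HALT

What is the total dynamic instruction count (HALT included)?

47

r0=12
r4=12
r3=0
r0=12-1=11
r0=M[0]=29
r0=29&255=29
r3=0+4=4
r4=12-2=10
CMP r4, #0  (cmp 10,0)
BNE L1: taken
r0=29-1=28
r0=M[4]=-1
r0=(-1)&255=255
r3=4+4=8
r4=10-2=8
CMP r4, #0  (cmp 8,0)
BNE L1: taken
r0=255-1=254
r0=M[8]=7
r0=7&255=7
r3=8+4=12
r4=8-2=6
CMP r4, #0  (cmp 6,0)
BNE L1: taken
r0=7-1=6
r0=M[12]=30
r0=30&255=30
r3=12+4=16
r4=6-2=4
CMP r4, #0  (cmp 4,0)
BNE L1: taken
r0=30-1=29
r0=M[16]=6
r0=6&255=6
r3=16+4=20
r4=4-2=2
CMP r4, #0  (cmp 2,0)
BNE L1: taken
r0=6-1=5
r0=M[20]=4
r0=4&255=4
r3=20+4=24
r4=2-2=0
CMP r4, #0  (cmp 0,0)
BNE L1: not taken
STR r0, [16] → M[16]=4
halt.
Total executed instructions: 47.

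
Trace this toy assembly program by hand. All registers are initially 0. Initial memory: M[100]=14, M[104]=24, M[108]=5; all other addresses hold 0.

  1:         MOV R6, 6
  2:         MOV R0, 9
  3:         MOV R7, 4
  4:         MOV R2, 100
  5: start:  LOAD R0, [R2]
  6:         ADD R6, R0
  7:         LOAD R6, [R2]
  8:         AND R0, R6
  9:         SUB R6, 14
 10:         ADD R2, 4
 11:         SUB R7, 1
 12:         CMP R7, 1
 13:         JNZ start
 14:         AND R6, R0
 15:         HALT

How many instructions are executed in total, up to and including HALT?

33

R6=6
R0=9
R7=4
R2=100
R0=M[100]=14
R6=6+14=20
R6=M[100]=14
R0=14&14=14
R6=14-14=0
R2=100+4=104
R7=4-1=3
CMP R7, 1  (cmp 3,1)
JNZ start: taken
R0=M[104]=24
R6=0+24=24
R6=M[104]=24
R0=24&24=24
R6=24-14=10
R2=104+4=108
R7=3-1=2
CMP R7, 1  (cmp 2,1)
JNZ start: taken
R0=M[108]=5
R6=10+5=15
R6=M[108]=5
R0=5&5=5
R6=5-14=-9
R2=108+4=112
R7=2-1=1
CMP R7, 1  (cmp 1,1)
JNZ start: not taken
R6=(-9)&5=5
halt.
Total executed instructions: 33.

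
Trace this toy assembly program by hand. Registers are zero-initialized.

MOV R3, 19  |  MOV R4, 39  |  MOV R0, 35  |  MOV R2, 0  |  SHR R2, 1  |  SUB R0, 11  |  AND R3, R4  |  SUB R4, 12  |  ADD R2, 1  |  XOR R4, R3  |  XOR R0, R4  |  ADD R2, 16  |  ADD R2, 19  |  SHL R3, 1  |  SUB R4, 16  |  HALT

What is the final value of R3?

R3=19
R4=39
R0=35
R2=0
R2=0>>1=0
R0=35-11=24
R3=19&39=3
R4=39-12=27
R2=0+1=1
R4=27^3=24
R0=24^24=0
R2=1+16=17
R2=17+19=36
R3=3<<1=6
R4=24-16=8
halt.

6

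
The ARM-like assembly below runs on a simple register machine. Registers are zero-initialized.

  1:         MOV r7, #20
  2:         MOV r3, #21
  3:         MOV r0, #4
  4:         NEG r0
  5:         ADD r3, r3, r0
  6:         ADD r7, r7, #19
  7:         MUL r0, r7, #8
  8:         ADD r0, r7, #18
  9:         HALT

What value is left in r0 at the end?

57

MOV r7, #20 → r7=20
MOV r3, #21 → r3=21
MOV r0, #4 → r0=4
NEG r0 → r0=-(4)=-4
ADD r3, r3, r0 → r3=21+(-4)=17
ADD r7, r7, #19 → r7=20+19=39
MUL r0, r7, #8 → r0=39*8=312
ADD r0, r7, #18 → r0=39+18=57
halt.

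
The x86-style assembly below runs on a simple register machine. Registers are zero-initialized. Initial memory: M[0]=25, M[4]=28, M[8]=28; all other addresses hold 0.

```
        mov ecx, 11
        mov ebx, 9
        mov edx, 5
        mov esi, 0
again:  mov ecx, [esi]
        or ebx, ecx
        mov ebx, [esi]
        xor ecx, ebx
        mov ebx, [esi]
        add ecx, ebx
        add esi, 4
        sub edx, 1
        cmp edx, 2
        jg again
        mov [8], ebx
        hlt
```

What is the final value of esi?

after mov ecx, 11: ecx=11
after mov ebx, 9: ebx=9
after mov edx, 5: edx=5
after mov esi, 0: esi=0
after mov ecx, [esi]: ecx=M[0]=25
after or ebx, ecx: ebx=9|25=25
after mov ebx, [esi]: ebx=M[0]=25
after xor ecx, ebx: ecx=25^25=0
after mov ebx, [esi]: ebx=M[0]=25
after add ecx, ebx: ecx=0+25=25
after add esi, 4: esi=0+4=4
after sub edx, 1: edx=5-1=4
cmp edx, 2  (cmp 4,2)
jg again: taken
after mov ecx, [esi]: ecx=M[4]=28
after or ebx, ecx: ebx=25|28=29
after mov ebx, [esi]: ebx=M[4]=28
after xor ecx, ebx: ecx=28^28=0
after mov ebx, [esi]: ebx=M[4]=28
after add ecx, ebx: ecx=0+28=28
after add esi, 4: esi=4+4=8
after sub edx, 1: edx=4-1=3
cmp edx, 2  (cmp 3,2)
jg again: taken
after mov ecx, [esi]: ecx=M[8]=28
after or ebx, ecx: ebx=28|28=28
after mov ebx, [esi]: ebx=M[8]=28
after xor ecx, ebx: ecx=28^28=0
after mov ebx, [esi]: ebx=M[8]=28
after add ecx, ebx: ecx=0+28=28
after add esi, 4: esi=8+4=12
after sub edx, 1: edx=3-1=2
cmp edx, 2  (cmp 2,2)
jg again: not taken
mov [8], ebx → M[8]=28
halt.

12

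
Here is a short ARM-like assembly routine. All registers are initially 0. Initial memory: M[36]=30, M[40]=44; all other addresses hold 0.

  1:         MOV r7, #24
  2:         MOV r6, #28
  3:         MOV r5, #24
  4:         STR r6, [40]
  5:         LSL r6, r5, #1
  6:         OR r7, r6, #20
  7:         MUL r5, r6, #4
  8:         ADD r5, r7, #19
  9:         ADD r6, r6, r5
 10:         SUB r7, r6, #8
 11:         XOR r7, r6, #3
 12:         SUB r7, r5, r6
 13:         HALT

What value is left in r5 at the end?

after MOV r7, #24: r7=24
after MOV r6, #28: r6=28
after MOV r5, #24: r5=24
STR r6, [40] → M[40]=28
after LSL r6, r5, #1: r6=24<<1=48
after OR r7, r6, #20: r7=48|20=52
after MUL r5, r6, #4: r5=48*4=192
after ADD r5, r7, #19: r5=52+19=71
after ADD r6, r6, r5: r6=48+71=119
after SUB r7, r6, #8: r7=119-8=111
after XOR r7, r6, #3: r7=119^3=116
after SUB r7, r5, r6: r7=71-119=-48
halt.

71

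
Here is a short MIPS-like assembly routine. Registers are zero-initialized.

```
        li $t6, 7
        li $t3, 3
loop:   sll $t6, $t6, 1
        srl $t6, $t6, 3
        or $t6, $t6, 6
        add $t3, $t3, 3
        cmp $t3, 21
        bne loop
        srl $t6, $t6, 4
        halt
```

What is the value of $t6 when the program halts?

0

after li $t6, 7: $t6=7
after li $t3, 3: $t3=3
after sll $t6, $t6, 1: $t6=7<<1=14
after srl $t6, $t6, 3: $t6=14>>3=1
after or $t6, $t6, 6: $t6=1|6=7
after add $t3, $t3, 3: $t3=3+3=6
cmp $t3, 21  (cmp 6,21)
bne loop: taken
after sll $t6, $t6, 1: $t6=7<<1=14
after srl $t6, $t6, 3: $t6=14>>3=1
after or $t6, $t6, 6: $t6=1|6=7
after add $t3, $t3, 3: $t3=6+3=9
cmp $t3, 21  (cmp 9,21)
bne loop: taken
after sll $t6, $t6, 1: $t6=7<<1=14
after srl $t6, $t6, 3: $t6=14>>3=1
after or $t6, $t6, 6: $t6=1|6=7
after add $t3, $t3, 3: $t3=9+3=12
cmp $t3, 21  (cmp 12,21)
bne loop: taken
after sll $t6, $t6, 1: $t6=7<<1=14
after srl $t6, $t6, 3: $t6=14>>3=1
after or $t6, $t6, 6: $t6=1|6=7
after add $t3, $t3, 3: $t3=12+3=15
cmp $t3, 21  (cmp 15,21)
bne loop: taken
after sll $t6, $t6, 1: $t6=7<<1=14
after srl $t6, $t6, 3: $t6=14>>3=1
after or $t6, $t6, 6: $t6=1|6=7
after add $t3, $t3, 3: $t3=15+3=18
cmp $t3, 21  (cmp 18,21)
bne loop: taken
after sll $t6, $t6, 1: $t6=7<<1=14
after srl $t6, $t6, 3: $t6=14>>3=1
after or $t6, $t6, 6: $t6=1|6=7
after add $t3, $t3, 3: $t3=18+3=21
cmp $t3, 21  (cmp 21,21)
bne loop: not taken
after srl $t6, $t6, 4: $t6=7>>4=0
halt.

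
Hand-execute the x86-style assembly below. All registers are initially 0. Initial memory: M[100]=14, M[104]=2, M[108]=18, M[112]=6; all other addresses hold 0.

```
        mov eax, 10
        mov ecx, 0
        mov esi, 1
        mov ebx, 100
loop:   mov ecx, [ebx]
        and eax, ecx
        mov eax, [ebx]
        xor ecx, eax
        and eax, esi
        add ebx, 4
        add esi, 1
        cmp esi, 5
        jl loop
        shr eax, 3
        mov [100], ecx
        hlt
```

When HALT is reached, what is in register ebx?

eax=10
ecx=0
esi=1
ebx=100
ecx=M[100]=14
eax=10&14=10
eax=M[100]=14
ecx=14^14=0
eax=14&1=0
ebx=100+4=104
esi=1+1=2
cmp esi, 5  (cmp 2,5)
jl loop: taken
ecx=M[104]=2
eax=0&2=0
eax=M[104]=2
ecx=2^2=0
eax=2&2=2
ebx=104+4=108
esi=2+1=3
cmp esi, 5  (cmp 3,5)
jl loop: taken
ecx=M[108]=18
eax=2&18=2
eax=M[108]=18
ecx=18^18=0
eax=18&3=2
ebx=108+4=112
esi=3+1=4
cmp esi, 5  (cmp 4,5)
jl loop: taken
ecx=M[112]=6
eax=2&6=2
eax=M[112]=6
ecx=6^6=0
eax=6&4=4
ebx=112+4=116
esi=4+1=5
cmp esi, 5  (cmp 5,5)
jl loop: not taken
eax=4>>3=0
mov [100], ecx → M[100]=0
halt.

116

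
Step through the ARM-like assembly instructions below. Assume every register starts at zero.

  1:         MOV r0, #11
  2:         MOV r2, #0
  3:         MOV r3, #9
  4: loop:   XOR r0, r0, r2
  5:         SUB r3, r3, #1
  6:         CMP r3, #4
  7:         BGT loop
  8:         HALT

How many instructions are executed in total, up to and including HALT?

24

MOV r0, #11 → r0=11
MOV r2, #0 → r2=0
MOV r3, #9 → r3=9
XOR r0, r0, r2 → r0=11^0=11
SUB r3, r3, #1 → r3=9-1=8
CMP r3, #4  (cmp 8,4)
BGT loop: taken
XOR r0, r0, r2 → r0=11^0=11
SUB r3, r3, #1 → r3=8-1=7
CMP r3, #4  (cmp 7,4)
BGT loop: taken
XOR r0, r0, r2 → r0=11^0=11
SUB r3, r3, #1 → r3=7-1=6
CMP r3, #4  (cmp 6,4)
BGT loop: taken
XOR r0, r0, r2 → r0=11^0=11
SUB r3, r3, #1 → r3=6-1=5
CMP r3, #4  (cmp 5,4)
BGT loop: taken
XOR r0, r0, r2 → r0=11^0=11
SUB r3, r3, #1 → r3=5-1=4
CMP r3, #4  (cmp 4,4)
BGT loop: not taken
halt.
Total executed instructions: 24.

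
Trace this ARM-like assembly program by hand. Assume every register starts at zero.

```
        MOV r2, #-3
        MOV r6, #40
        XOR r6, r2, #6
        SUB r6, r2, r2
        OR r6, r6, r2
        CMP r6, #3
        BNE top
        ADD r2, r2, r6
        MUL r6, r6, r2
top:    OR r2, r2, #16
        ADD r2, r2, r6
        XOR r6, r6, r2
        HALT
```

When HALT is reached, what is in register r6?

7

r2=-3
r6=40
r6=(-3)^6=-5
r6=(-3)-(-3)=0
r6=0|(-3)=-3
CMP r6, #3  (cmp -3,3)
BNE top: taken
r2=(-3)|16=-3
r2=(-3)+(-3)=-6
r6=(-3)^(-6)=7
halt.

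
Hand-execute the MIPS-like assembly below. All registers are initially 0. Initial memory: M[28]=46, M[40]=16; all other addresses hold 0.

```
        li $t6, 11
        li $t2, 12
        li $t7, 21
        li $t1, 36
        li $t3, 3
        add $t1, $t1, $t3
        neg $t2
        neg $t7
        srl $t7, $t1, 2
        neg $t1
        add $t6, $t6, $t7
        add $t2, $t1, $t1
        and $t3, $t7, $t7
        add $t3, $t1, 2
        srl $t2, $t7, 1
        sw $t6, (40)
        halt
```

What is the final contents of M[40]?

$t6=11
$t2=12
$t7=21
$t1=36
$t3=3
$t1=36+3=39
$t2=-(12)=-12
$t7=-(21)=-21
$t7=39>>2=9
$t1=-(39)=-39
$t6=11+9=20
$t2=(-39)+(-39)=-78
$t3=9&9=9
$t3=(-39)+2=-37
$t2=9>>1=4
sw $t6, (40) → M[40]=20
halt.

20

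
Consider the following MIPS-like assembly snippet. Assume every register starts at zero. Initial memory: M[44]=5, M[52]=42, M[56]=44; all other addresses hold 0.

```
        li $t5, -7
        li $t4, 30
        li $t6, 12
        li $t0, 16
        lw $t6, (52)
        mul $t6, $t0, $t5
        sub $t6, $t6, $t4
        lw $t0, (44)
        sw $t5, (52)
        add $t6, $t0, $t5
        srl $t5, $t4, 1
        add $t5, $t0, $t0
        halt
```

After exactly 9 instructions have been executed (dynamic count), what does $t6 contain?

-142

li $t5, -7 → $t5=-7
li $t4, 30 → $t4=30
li $t6, 12 → $t6=12
li $t0, 16 → $t0=16
lw $t6, (52) → $t6=M[52]=42
mul $t6, $t0, $t5 → $t6=16*(-7)=-112
sub $t6, $t6, $t4 → $t6=(-112)-30=-142
lw $t0, (44) → $t0=M[44]=5
sw $t5, (52) → M[52]=-7
After step 9: $t6 = -142.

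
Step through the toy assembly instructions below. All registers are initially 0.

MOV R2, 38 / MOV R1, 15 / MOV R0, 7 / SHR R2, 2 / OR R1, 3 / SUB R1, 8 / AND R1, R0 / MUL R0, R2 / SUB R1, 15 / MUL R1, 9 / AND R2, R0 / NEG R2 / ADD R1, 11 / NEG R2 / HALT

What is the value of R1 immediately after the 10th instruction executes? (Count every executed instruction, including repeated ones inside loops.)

after MOV R2, 38: R2=38
after MOV R1, 15: R1=15
after MOV R0, 7: R0=7
after SHR R2, 2: R2=38>>2=9
after OR R1, 3: R1=15|3=15
after SUB R1, 8: R1=15-8=7
after AND R1, R0: R1=7&7=7
after MUL R0, R2: R0=7*9=63
after SUB R1, 15: R1=7-15=-8
after MUL R1, 9: R1=(-8)*9=-72
After step 10: R1 = -72.

-72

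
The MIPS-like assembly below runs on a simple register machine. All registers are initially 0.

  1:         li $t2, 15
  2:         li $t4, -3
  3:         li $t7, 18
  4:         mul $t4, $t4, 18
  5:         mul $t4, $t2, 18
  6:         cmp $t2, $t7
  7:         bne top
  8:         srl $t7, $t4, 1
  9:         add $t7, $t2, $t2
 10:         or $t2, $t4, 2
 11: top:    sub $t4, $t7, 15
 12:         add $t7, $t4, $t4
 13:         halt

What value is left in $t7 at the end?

li $t2, 15 → $t2=15
li $t4, -3 → $t4=-3
li $t7, 18 → $t7=18
mul $t4, $t4, 18 → $t4=(-3)*18=-54
mul $t4, $t2, 18 → $t4=15*18=270
cmp $t2, $t7  (cmp 15,18)
bne top: taken
sub $t4, $t7, 15 → $t4=18-15=3
add $t7, $t4, $t4 → $t7=3+3=6
halt.

6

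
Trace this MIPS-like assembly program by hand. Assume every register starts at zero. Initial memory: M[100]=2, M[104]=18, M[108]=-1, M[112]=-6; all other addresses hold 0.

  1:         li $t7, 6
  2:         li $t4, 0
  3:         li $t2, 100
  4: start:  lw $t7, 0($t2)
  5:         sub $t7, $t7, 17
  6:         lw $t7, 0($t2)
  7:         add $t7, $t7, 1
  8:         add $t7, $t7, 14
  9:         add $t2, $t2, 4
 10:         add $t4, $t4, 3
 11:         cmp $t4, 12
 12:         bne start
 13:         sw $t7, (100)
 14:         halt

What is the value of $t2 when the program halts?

li $t7, 6 → $t7=6
li $t4, 0 → $t4=0
li $t2, 100 → $t2=100
lw $t7, 0($t2) → $t7=M[100]=2
sub $t7, $t7, 17 → $t7=2-17=-15
lw $t7, 0($t2) → $t7=M[100]=2
add $t7, $t7, 1 → $t7=2+1=3
add $t7, $t7, 14 → $t7=3+14=17
add $t2, $t2, 4 → $t2=100+4=104
add $t4, $t4, 3 → $t4=0+3=3
cmp $t4, 12  (cmp 3,12)
bne start: taken
lw $t7, 0($t2) → $t7=M[104]=18
sub $t7, $t7, 17 → $t7=18-17=1
lw $t7, 0($t2) → $t7=M[104]=18
add $t7, $t7, 1 → $t7=18+1=19
add $t7, $t7, 14 → $t7=19+14=33
add $t2, $t2, 4 → $t2=104+4=108
add $t4, $t4, 3 → $t4=3+3=6
cmp $t4, 12  (cmp 6,12)
bne start: taken
lw $t7, 0($t2) → $t7=M[108]=-1
sub $t7, $t7, 17 → $t7=(-1)-17=-18
lw $t7, 0($t2) → $t7=M[108]=-1
add $t7, $t7, 1 → $t7=(-1)+1=0
add $t7, $t7, 14 → $t7=0+14=14
add $t2, $t2, 4 → $t2=108+4=112
add $t4, $t4, 3 → $t4=6+3=9
cmp $t4, 12  (cmp 9,12)
bne start: taken
lw $t7, 0($t2) → $t7=M[112]=-6
sub $t7, $t7, 17 → $t7=(-6)-17=-23
lw $t7, 0($t2) → $t7=M[112]=-6
add $t7, $t7, 1 → $t7=(-6)+1=-5
add $t7, $t7, 14 → $t7=(-5)+14=9
add $t2, $t2, 4 → $t2=112+4=116
add $t4, $t4, 3 → $t4=9+3=12
cmp $t4, 12  (cmp 12,12)
bne start: not taken
sw $t7, (100) → M[100]=9
halt.

116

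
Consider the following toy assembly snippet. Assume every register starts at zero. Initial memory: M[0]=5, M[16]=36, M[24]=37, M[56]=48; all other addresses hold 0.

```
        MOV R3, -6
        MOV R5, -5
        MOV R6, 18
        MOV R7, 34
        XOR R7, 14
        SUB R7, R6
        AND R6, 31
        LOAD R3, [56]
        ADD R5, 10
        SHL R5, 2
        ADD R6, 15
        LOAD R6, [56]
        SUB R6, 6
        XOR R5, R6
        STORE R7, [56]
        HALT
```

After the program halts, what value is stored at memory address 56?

26

MOV R3, -6 → R3=-6
MOV R5, -5 → R5=-5
MOV R6, 18 → R6=18
MOV R7, 34 → R7=34
XOR R7, 14 → R7=34^14=44
SUB R7, R6 → R7=44-18=26
AND R6, 31 → R6=18&31=18
LOAD R3, [56] → R3=M[56]=48
ADD R5, 10 → R5=(-5)+10=5
SHL R5, 2 → R5=5<<2=20
ADD R6, 15 → R6=18+15=33
LOAD R6, [56] → R6=M[56]=48
SUB R6, 6 → R6=48-6=42
XOR R5, R6 → R5=20^42=62
STORE R7, [56] → M[56]=26
halt.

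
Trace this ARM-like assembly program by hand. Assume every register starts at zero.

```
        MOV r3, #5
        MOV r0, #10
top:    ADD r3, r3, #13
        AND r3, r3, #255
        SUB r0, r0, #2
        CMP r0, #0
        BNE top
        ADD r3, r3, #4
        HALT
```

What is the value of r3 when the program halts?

MOV r3, #5 → r3=5
MOV r0, #10 → r0=10
ADD r3, r3, #13 → r3=5+13=18
AND r3, r3, #255 → r3=18&255=18
SUB r0, r0, #2 → r0=10-2=8
CMP r0, #0  (cmp 8,0)
BNE top: taken
ADD r3, r3, #13 → r3=18+13=31
AND r3, r3, #255 → r3=31&255=31
SUB r0, r0, #2 → r0=8-2=6
CMP r0, #0  (cmp 6,0)
BNE top: taken
ADD r3, r3, #13 → r3=31+13=44
AND r3, r3, #255 → r3=44&255=44
SUB r0, r0, #2 → r0=6-2=4
CMP r0, #0  (cmp 4,0)
BNE top: taken
ADD r3, r3, #13 → r3=44+13=57
AND r3, r3, #255 → r3=57&255=57
SUB r0, r0, #2 → r0=4-2=2
CMP r0, #0  (cmp 2,0)
BNE top: taken
ADD r3, r3, #13 → r3=57+13=70
AND r3, r3, #255 → r3=70&255=70
SUB r0, r0, #2 → r0=2-2=0
CMP r0, #0  (cmp 0,0)
BNE top: not taken
ADD r3, r3, #4 → r3=70+4=74
halt.

74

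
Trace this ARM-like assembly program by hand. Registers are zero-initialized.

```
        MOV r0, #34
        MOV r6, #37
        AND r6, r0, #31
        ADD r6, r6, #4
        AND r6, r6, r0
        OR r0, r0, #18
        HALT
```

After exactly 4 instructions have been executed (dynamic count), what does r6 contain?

MOV r0, #34 → r0=34
MOV r6, #37 → r6=37
AND r6, r0, #31 → r6=34&31=2
ADD r6, r6, #4 → r6=2+4=6
After step 4: r6 = 6.

6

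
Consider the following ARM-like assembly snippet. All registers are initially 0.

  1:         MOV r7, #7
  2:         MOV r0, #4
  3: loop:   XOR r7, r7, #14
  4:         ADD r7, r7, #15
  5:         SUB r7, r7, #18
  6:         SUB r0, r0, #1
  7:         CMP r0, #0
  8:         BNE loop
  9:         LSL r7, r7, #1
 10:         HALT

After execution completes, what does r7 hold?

6

after MOV r7, #7: r7=7
after MOV r0, #4: r0=4
after XOR r7, r7, #14: r7=7^14=9
after ADD r7, r7, #15: r7=9+15=24
after SUB r7, r7, #18: r7=24-18=6
after SUB r0, r0, #1: r0=4-1=3
CMP r0, #0  (cmp 3,0)
BNE loop: taken
after XOR r7, r7, #14: r7=6^14=8
after ADD r7, r7, #15: r7=8+15=23
after SUB r7, r7, #18: r7=23-18=5
after SUB r0, r0, #1: r0=3-1=2
CMP r0, #0  (cmp 2,0)
BNE loop: taken
after XOR r7, r7, #14: r7=5^14=11
after ADD r7, r7, #15: r7=11+15=26
after SUB r7, r7, #18: r7=26-18=8
after SUB r0, r0, #1: r0=2-1=1
CMP r0, #0  (cmp 1,0)
BNE loop: taken
after XOR r7, r7, #14: r7=8^14=6
after ADD r7, r7, #15: r7=6+15=21
after SUB r7, r7, #18: r7=21-18=3
after SUB r0, r0, #1: r0=1-1=0
CMP r0, #0  (cmp 0,0)
BNE loop: not taken
after LSL r7, r7, #1: r7=3<<1=6
halt.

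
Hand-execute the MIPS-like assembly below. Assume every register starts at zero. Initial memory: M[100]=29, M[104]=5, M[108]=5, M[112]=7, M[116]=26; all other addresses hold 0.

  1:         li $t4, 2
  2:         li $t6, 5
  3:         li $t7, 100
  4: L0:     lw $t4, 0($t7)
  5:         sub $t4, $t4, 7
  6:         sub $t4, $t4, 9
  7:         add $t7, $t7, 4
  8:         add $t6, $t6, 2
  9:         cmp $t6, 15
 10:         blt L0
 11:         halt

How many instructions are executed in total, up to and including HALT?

after li $t4, 2: $t4=2
after li $t6, 5: $t6=5
after li $t7, 100: $t7=100
after lw $t4, 0($t7): $t4=M[100]=29
after sub $t4, $t4, 7: $t4=29-7=22
after sub $t4, $t4, 9: $t4=22-9=13
after add $t7, $t7, 4: $t7=100+4=104
after add $t6, $t6, 2: $t6=5+2=7
cmp $t6, 15  (cmp 7,15)
blt L0: taken
after lw $t4, 0($t7): $t4=M[104]=5
after sub $t4, $t4, 7: $t4=5-7=-2
after sub $t4, $t4, 9: $t4=(-2)-9=-11
after add $t7, $t7, 4: $t7=104+4=108
after add $t6, $t6, 2: $t6=7+2=9
cmp $t6, 15  (cmp 9,15)
blt L0: taken
after lw $t4, 0($t7): $t4=M[108]=5
after sub $t4, $t4, 7: $t4=5-7=-2
after sub $t4, $t4, 9: $t4=(-2)-9=-11
after add $t7, $t7, 4: $t7=108+4=112
after add $t6, $t6, 2: $t6=9+2=11
cmp $t6, 15  (cmp 11,15)
blt L0: taken
after lw $t4, 0($t7): $t4=M[112]=7
after sub $t4, $t4, 7: $t4=7-7=0
after sub $t4, $t4, 9: $t4=0-9=-9
after add $t7, $t7, 4: $t7=112+4=116
after add $t6, $t6, 2: $t6=11+2=13
cmp $t6, 15  (cmp 13,15)
blt L0: taken
after lw $t4, 0($t7): $t4=M[116]=26
after sub $t4, $t4, 7: $t4=26-7=19
after sub $t4, $t4, 9: $t4=19-9=10
after add $t7, $t7, 4: $t7=116+4=120
after add $t6, $t6, 2: $t6=13+2=15
cmp $t6, 15  (cmp 15,15)
blt L0: not taken
halt.
Total executed instructions: 39.

39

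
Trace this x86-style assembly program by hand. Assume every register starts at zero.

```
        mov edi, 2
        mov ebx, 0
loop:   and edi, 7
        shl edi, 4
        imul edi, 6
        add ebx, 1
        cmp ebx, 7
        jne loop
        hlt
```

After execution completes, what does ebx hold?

7

after mov edi, 2: edi=2
after mov ebx, 0: ebx=0
after and edi, 7: edi=2&7=2
after shl edi, 4: edi=2<<4=32
after imul edi, 6: edi=32*6=192
after add ebx, 1: ebx=0+1=1
cmp ebx, 7  (cmp 1,7)
jne loop: taken
after and edi, 7: edi=192&7=0
after shl edi, 4: edi=0<<4=0
after imul edi, 6: edi=0*6=0
after add ebx, 1: ebx=1+1=2
cmp ebx, 7  (cmp 2,7)
jne loop: taken
after and edi, 7: edi=0&7=0
after shl edi, 4: edi=0<<4=0
after imul edi, 6: edi=0*6=0
after add ebx, 1: ebx=2+1=3
cmp ebx, 7  (cmp 3,7)
jne loop: taken
after and edi, 7: edi=0&7=0
after shl edi, 4: edi=0<<4=0
after imul edi, 6: edi=0*6=0
after add ebx, 1: ebx=3+1=4
cmp ebx, 7  (cmp 4,7)
jne loop: taken
after and edi, 7: edi=0&7=0
after shl edi, 4: edi=0<<4=0
after imul edi, 6: edi=0*6=0
after add ebx, 1: ebx=4+1=5
cmp ebx, 7  (cmp 5,7)
jne loop: taken
after and edi, 7: edi=0&7=0
after shl edi, 4: edi=0<<4=0
after imul edi, 6: edi=0*6=0
after add ebx, 1: ebx=5+1=6
cmp ebx, 7  (cmp 6,7)
jne loop: taken
after and edi, 7: edi=0&7=0
after shl edi, 4: edi=0<<4=0
after imul edi, 6: edi=0*6=0
after add ebx, 1: ebx=6+1=7
cmp ebx, 7  (cmp 7,7)
jne loop: not taken
halt.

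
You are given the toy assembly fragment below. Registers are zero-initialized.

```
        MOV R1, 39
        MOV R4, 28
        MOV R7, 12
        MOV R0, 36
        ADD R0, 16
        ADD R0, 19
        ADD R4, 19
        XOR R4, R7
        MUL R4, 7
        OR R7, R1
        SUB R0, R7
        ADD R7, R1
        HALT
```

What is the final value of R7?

R1=39
R4=28
R7=12
R0=36
R0=36+16=52
R0=52+19=71
R4=28+19=47
R4=47^12=35
R4=35*7=245
R7=12|39=47
R0=71-47=24
R7=47+39=86
halt.

86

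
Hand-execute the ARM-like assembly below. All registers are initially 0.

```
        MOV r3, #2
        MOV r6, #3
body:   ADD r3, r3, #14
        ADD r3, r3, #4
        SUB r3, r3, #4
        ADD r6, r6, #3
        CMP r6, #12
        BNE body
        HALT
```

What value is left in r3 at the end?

44

MOV r3, #2 → r3=2
MOV r6, #3 → r6=3
ADD r3, r3, #14 → r3=2+14=16
ADD r3, r3, #4 → r3=16+4=20
SUB r3, r3, #4 → r3=20-4=16
ADD r6, r6, #3 → r6=3+3=6
CMP r6, #12  (cmp 6,12)
BNE body: taken
ADD r3, r3, #14 → r3=16+14=30
ADD r3, r3, #4 → r3=30+4=34
SUB r3, r3, #4 → r3=34-4=30
ADD r6, r6, #3 → r6=6+3=9
CMP r6, #12  (cmp 9,12)
BNE body: taken
ADD r3, r3, #14 → r3=30+14=44
ADD r3, r3, #4 → r3=44+4=48
SUB r3, r3, #4 → r3=48-4=44
ADD r6, r6, #3 → r6=9+3=12
CMP r6, #12  (cmp 12,12)
BNE body: not taken
halt.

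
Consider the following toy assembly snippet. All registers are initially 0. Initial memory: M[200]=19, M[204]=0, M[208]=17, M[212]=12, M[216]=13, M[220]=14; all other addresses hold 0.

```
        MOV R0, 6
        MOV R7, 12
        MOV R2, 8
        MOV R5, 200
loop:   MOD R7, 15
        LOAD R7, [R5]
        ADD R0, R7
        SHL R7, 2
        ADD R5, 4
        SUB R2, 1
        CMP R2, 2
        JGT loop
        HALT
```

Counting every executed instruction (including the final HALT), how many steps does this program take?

MOV R0, 6 → R0=6
MOV R7, 12 → R7=12
MOV R2, 8 → R2=8
MOV R5, 200 → R5=200
MOD R7, 15 → R7=12%15=12
LOAD R7, [R5] → R7=M[200]=19
ADD R0, R7 → R0=6+19=25
SHL R7, 2 → R7=19<<2=76
ADD R5, 4 → R5=200+4=204
SUB R2, 1 → R2=8-1=7
CMP R2, 2  (cmp 7,2)
JGT loop: taken
MOD R7, 15 → R7=76%15=1
LOAD R7, [R5] → R7=M[204]=0
ADD R0, R7 → R0=25+0=25
SHL R7, 2 → R7=0<<2=0
ADD R5, 4 → R5=204+4=208
SUB R2, 1 → R2=7-1=6
CMP R2, 2  (cmp 6,2)
JGT loop: taken
MOD R7, 15 → R7=0%15=0
LOAD R7, [R5] → R7=M[208]=17
ADD R0, R7 → R0=25+17=42
SHL R7, 2 → R7=17<<2=68
ADD R5, 4 → R5=208+4=212
SUB R2, 1 → R2=6-1=5
CMP R2, 2  (cmp 5,2)
JGT loop: taken
MOD R7, 15 → R7=68%15=8
LOAD R7, [R5] → R7=M[212]=12
ADD R0, R7 → R0=42+12=54
SHL R7, 2 → R7=12<<2=48
ADD R5, 4 → R5=212+4=216
SUB R2, 1 → R2=5-1=4
CMP R2, 2  (cmp 4,2)
JGT loop: taken
MOD R7, 15 → R7=48%15=3
LOAD R7, [R5] → R7=M[216]=13
ADD R0, R7 → R0=54+13=67
SHL R7, 2 → R7=13<<2=52
ADD R5, 4 → R5=216+4=220
SUB R2, 1 → R2=4-1=3
CMP R2, 2  (cmp 3,2)
JGT loop: taken
MOD R7, 15 → R7=52%15=7
LOAD R7, [R5] → R7=M[220]=14
ADD R0, R7 → R0=67+14=81
SHL R7, 2 → R7=14<<2=56
ADD R5, 4 → R5=220+4=224
SUB R2, 1 → R2=3-1=2
CMP R2, 2  (cmp 2,2)
JGT loop: not taken
halt.
Total executed instructions: 53.

53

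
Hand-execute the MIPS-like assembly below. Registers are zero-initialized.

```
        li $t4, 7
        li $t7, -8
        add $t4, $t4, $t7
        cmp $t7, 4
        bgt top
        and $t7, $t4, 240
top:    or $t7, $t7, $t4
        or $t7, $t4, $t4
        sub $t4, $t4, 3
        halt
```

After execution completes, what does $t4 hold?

-4

$t4=7
$t7=-8
$t4=7+(-8)=-1
cmp $t7, 4  (cmp -8,4)
bgt top: not taken
$t7=(-1)&240=240
$t7=240|(-1)=-1
$t7=(-1)|(-1)=-1
$t4=(-1)-3=-4
halt.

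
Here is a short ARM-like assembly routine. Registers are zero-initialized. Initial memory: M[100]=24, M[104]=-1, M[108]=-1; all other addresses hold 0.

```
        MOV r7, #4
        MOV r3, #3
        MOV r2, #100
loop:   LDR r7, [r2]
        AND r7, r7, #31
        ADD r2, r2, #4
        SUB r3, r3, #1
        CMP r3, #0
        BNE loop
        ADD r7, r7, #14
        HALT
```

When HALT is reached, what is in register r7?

MOV r7, #4 → r7=4
MOV r3, #3 → r3=3
MOV r2, #100 → r2=100
LDR r7, [r2] → r7=M[100]=24
AND r7, r7, #31 → r7=24&31=24
ADD r2, r2, #4 → r2=100+4=104
SUB r3, r3, #1 → r3=3-1=2
CMP r3, #0  (cmp 2,0)
BNE loop: taken
LDR r7, [r2] → r7=M[104]=-1
AND r7, r7, #31 → r7=(-1)&31=31
ADD r2, r2, #4 → r2=104+4=108
SUB r3, r3, #1 → r3=2-1=1
CMP r3, #0  (cmp 1,0)
BNE loop: taken
LDR r7, [r2] → r7=M[108]=-1
AND r7, r7, #31 → r7=(-1)&31=31
ADD r2, r2, #4 → r2=108+4=112
SUB r3, r3, #1 → r3=1-1=0
CMP r3, #0  (cmp 0,0)
BNE loop: not taken
ADD r7, r7, #14 → r7=31+14=45
halt.

45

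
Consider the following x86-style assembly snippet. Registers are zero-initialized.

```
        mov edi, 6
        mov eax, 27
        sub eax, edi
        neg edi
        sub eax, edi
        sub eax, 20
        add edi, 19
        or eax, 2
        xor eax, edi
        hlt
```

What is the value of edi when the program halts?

edi=6
eax=27
eax=27-6=21
edi=-(6)=-6
eax=21-(-6)=27
eax=27-20=7
edi=(-6)+19=13
eax=7|2=7
eax=7^13=10
halt.

13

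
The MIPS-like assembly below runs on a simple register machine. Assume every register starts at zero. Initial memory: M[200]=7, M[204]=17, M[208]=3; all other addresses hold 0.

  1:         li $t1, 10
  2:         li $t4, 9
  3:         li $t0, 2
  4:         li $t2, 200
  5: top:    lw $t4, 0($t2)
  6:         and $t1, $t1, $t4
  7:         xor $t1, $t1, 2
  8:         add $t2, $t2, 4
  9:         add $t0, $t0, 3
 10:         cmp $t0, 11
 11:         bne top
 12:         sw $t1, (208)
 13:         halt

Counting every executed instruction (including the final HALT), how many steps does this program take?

li $t1, 10 → $t1=10
li $t4, 9 → $t4=9
li $t0, 2 → $t0=2
li $t2, 200 → $t2=200
lw $t4, 0($t2) → $t4=M[200]=7
and $t1, $t1, $t4 → $t1=10&7=2
xor $t1, $t1, 2 → $t1=2^2=0
add $t2, $t2, 4 → $t2=200+4=204
add $t0, $t0, 3 → $t0=2+3=5
cmp $t0, 11  (cmp 5,11)
bne top: taken
lw $t4, 0($t2) → $t4=M[204]=17
and $t1, $t1, $t4 → $t1=0&17=0
xor $t1, $t1, 2 → $t1=0^2=2
add $t2, $t2, 4 → $t2=204+4=208
add $t0, $t0, 3 → $t0=5+3=8
cmp $t0, 11  (cmp 8,11)
bne top: taken
lw $t4, 0($t2) → $t4=M[208]=3
and $t1, $t1, $t4 → $t1=2&3=2
xor $t1, $t1, 2 → $t1=2^2=0
add $t2, $t2, 4 → $t2=208+4=212
add $t0, $t0, 3 → $t0=8+3=11
cmp $t0, 11  (cmp 11,11)
bne top: not taken
sw $t1, (208) → M[208]=0
halt.
Total executed instructions: 27.

27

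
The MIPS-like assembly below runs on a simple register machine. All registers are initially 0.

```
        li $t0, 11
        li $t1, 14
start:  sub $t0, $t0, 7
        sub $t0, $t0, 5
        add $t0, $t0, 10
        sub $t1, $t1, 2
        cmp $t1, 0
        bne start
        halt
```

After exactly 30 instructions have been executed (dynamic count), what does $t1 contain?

4

$t0=11
$t1=14
$t0=11-7=4
$t0=4-5=-1
$t0=(-1)+10=9
$t1=14-2=12
cmp $t1, 0  (cmp 12,0)
bne start: taken
$t0=9-7=2
$t0=2-5=-3
$t0=(-3)+10=7
$t1=12-2=10
cmp $t1, 0  (cmp 10,0)
bne start: taken
$t0=7-7=0
$t0=0-5=-5
$t0=(-5)+10=5
$t1=10-2=8
cmp $t1, 0  (cmp 8,0)
bne start: taken
$t0=5-7=-2
$t0=(-2)-5=-7
$t0=(-7)+10=3
$t1=8-2=6
cmp $t1, 0  (cmp 6,0)
bne start: taken
$t0=3-7=-4
$t0=(-4)-5=-9
$t0=(-9)+10=1
$t1=6-2=4
After step 30: $t1 = 4.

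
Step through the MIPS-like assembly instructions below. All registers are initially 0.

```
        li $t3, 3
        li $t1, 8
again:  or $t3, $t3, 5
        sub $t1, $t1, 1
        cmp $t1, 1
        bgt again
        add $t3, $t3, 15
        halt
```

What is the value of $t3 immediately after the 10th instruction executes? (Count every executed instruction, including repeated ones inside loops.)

7

after li $t3, 3: $t3=3
after li $t1, 8: $t1=8
after or $t3, $t3, 5: $t3=3|5=7
after sub $t1, $t1, 1: $t1=8-1=7
cmp $t1, 1  (cmp 7,1)
bgt again: taken
after or $t3, $t3, 5: $t3=7|5=7
after sub $t1, $t1, 1: $t1=7-1=6
cmp $t1, 1  (cmp 6,1)
bgt again: taken
After step 10: $t3 = 7.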